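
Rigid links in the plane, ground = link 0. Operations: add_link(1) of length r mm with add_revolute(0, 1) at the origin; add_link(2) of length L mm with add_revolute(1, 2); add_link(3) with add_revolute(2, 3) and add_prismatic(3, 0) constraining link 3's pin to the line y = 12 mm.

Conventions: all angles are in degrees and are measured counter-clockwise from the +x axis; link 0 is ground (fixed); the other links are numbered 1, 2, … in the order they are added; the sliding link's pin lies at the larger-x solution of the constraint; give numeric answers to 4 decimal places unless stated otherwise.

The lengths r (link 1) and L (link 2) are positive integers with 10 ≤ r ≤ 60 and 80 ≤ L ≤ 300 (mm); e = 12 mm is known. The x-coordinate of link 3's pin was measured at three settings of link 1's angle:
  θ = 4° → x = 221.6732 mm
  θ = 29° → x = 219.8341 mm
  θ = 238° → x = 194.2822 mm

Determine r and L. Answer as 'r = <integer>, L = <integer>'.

constraint per measurement: (x − r cos θ)² + (r sin θ − e)² = L²
subtracting the θ₁ and θ₂ equations cancels the r² and L² terms:
r = (x₁² − x₂²) / (2[(x₁cos θ₁ + e sin θ₁) − (x₂cos θ₂ + e sin θ₂)]) = 17.0002 → r = 17
L² = (x₁ − r cos θ₁)² + (r sin θ₁ − e)² = 42025.0176 → L = 205.0000 → L = 205
check at θ₃=238°: x = 194.2822 (printed 194.2822) ✓

r = 17, L = 205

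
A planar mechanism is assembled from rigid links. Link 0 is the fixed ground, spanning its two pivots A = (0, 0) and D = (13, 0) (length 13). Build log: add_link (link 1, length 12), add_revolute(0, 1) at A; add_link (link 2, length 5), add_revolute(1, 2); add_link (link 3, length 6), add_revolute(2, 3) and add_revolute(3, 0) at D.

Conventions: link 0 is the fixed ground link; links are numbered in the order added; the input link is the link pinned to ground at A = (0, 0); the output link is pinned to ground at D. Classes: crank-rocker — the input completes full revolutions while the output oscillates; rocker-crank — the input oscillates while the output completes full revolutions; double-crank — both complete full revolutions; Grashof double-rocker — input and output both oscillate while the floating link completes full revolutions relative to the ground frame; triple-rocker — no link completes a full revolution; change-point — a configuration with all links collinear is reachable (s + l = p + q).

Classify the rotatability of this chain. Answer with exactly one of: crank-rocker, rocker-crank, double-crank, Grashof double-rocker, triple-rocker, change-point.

lengths: ground=13, input=12, coupler=5, output=6
sorted: s=5 (shortest), l=13 (longest), p+q=18
s + l = 18 vs p + q = 18
s + l = p + q → change-point (collinear configuration reachable)

change-point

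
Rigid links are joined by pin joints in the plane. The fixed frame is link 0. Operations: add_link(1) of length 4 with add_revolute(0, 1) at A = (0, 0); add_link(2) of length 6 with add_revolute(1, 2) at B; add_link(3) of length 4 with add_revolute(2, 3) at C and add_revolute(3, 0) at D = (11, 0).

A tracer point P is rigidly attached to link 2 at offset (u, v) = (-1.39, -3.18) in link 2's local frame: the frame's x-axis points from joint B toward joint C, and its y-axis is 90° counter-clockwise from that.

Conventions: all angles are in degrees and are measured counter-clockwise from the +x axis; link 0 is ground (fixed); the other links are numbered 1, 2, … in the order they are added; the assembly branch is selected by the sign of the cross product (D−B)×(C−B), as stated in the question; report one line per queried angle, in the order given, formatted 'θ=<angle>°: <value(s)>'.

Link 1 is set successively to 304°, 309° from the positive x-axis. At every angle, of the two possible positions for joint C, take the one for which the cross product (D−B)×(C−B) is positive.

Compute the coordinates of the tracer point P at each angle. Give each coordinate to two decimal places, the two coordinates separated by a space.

A=(0,0), D=(11.00,0)
θ=304°: B = A + 4.00·(cos304°, sin304°) = (2.2368, -3.3162)
θ=304°: |BD| = 9.3697
θ=304°: circle(B,6.00) ∩ circle(D,4.00): a=5.7521, h=1.7068
θ=304°:   candidates: C₊=(7.0125,0.3160) cross=15.992; C₋=(8.2207,-2.8767) cross=-15.992
θ=304°:   branch + wants cross > 0 → take C=(7.0125,0.3160) (cross=15.992)
θ=304°: ex = (C−B)/|BC| = (0.7960,0.6054); ey = (-0.6054,0.7960)
θ=304°: P = B + -1.39·ex + -3.18·ey = (3.0554,-6.6887)
θ=309°: B = A + 4.00·(cos309°, sin309°) = (2.5173, -3.1086)
θ=309°: |BD| = 9.0344
θ=309°: circle(B,6.00) ∩ circle(D,4.00): a=5.6241, h=2.0904
θ=309°:   candidates: C₊=(7.0787,0.7893) cross=18.886; C₋=(8.5172,-3.1362) cross=-18.886
θ=309°:   branch + wants cross > 0 → take C=(7.0787,0.7893) (cross=18.886)
θ=309°: ex = (C−B)/|BC| = (0.7602,0.6497); ey = (-0.6497,0.7602)
θ=309°: P = B + -1.39·ex + -3.18·ey = (3.5265,-6.4291)

θ=304°: 3.06 -6.69
θ=309°: 3.53 -6.43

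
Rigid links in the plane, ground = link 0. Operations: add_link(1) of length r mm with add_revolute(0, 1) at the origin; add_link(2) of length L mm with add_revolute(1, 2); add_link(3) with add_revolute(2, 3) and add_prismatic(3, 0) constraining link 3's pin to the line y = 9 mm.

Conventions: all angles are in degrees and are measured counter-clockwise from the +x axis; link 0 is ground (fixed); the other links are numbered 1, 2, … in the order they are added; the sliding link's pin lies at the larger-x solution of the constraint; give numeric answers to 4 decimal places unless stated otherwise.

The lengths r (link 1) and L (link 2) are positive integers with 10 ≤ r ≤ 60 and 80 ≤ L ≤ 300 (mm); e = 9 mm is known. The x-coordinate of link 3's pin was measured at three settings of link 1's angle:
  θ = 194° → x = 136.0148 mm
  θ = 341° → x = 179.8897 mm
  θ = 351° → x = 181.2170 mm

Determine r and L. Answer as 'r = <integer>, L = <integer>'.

constraint per measurement: (x − r cos θ)² + (r sin θ − e)² = L²
subtracting the θ₁ and θ₂ equations cancels the r² and L² terms:
r = (x₁² − x₂²) / (2[(x₁cos θ₁ + e sin θ₁) − (x₂cos θ₂ + e sin θ₂)]) = 23.0000 → r = 23
L² = (x₁ − r cos θ₁)² + (r sin θ₁ − e)² = 25281.0121 → L = 159.0000 → L = 159
check at θ₃=351°: x = 181.2170 (printed 181.2170) ✓

r = 23, L = 159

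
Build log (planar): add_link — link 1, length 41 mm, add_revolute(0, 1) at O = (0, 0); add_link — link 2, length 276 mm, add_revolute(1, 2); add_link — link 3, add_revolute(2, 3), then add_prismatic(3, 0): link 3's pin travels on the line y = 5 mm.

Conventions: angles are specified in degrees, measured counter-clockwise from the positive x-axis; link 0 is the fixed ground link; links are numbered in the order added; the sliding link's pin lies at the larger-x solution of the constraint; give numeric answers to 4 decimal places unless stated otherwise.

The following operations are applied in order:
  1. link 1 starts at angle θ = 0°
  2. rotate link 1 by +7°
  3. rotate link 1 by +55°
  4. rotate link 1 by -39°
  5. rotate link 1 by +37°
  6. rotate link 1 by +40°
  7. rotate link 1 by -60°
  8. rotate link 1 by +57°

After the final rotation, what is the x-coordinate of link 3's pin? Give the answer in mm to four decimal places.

geometry: r = 41 mm, L = 276 mm, e = 5 mm; θ starts at 0°
rotate link 1 by +7°: θ ← 0° +7° = 7°
rotate link 1 by +55°: θ ← 7° +55° = 62°
rotate link 1 by -39°: θ ← 62° -39° = 23°
rotate link 1 by +37°: θ ← 23° +37° = 60°
rotate link 1 by +40°: θ ← 60° +40° = 100°
rotate link 1 by -60°: θ ← 100° -60° = 40°
rotate link 1 by +57°: θ ← 40° +57° = 97°
crank pin P = (r cos θ, r sin θ) = (-4.996643, 40.694392)
h = r sin θ − e = 40.694392 − 5 = 35.694392
x = r cos θ + √(L² − h²) = -4.996643 + 273.682134 = 268.685491

268.6855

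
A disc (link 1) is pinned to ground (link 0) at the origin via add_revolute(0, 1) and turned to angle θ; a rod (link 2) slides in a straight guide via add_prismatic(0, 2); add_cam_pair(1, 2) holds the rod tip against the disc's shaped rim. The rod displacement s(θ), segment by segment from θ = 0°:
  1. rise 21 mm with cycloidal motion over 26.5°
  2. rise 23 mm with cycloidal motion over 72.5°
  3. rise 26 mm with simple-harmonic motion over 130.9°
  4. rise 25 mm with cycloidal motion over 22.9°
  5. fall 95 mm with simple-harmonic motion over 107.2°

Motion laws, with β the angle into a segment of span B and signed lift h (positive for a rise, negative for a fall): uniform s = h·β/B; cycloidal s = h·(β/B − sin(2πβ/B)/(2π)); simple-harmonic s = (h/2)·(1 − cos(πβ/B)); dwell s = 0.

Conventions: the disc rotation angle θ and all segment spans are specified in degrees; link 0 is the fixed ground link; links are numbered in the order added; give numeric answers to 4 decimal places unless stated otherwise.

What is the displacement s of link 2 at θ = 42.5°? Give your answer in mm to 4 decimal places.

segment 1 (0° to 26.5°, cycloidal, h = 21) is passed completely: s = 0.0000 + (21) = 21.0000
θ = 42.5° falls in segment 2 (26.5° to 99°, cycloidal, h = 23): β = 42.5 − 26.5 = 16°, B = 72.5°; Δs = 23·(0.2207 − sin(2π·0.2207)/(2π)) = 1.4772; s = 21.0000 + 1.4772 = 22.4772

22.4772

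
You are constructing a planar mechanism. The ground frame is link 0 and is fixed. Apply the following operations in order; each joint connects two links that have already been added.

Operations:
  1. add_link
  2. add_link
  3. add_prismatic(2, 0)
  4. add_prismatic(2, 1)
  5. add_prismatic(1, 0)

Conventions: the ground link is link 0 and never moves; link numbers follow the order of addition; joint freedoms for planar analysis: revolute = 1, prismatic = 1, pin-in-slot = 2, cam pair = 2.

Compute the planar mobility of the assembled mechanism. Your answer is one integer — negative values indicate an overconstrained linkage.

ground; <1,0,0>
#1 <2,0,0>
#2 <3,0,0>
P:2↔0 J1 <3,1,0>
P:2↔1 J1 <3,2,0>
P:1↔0 J1 <3,3,0>
3×2 − 2×3 − 1×0 = 0

M = 0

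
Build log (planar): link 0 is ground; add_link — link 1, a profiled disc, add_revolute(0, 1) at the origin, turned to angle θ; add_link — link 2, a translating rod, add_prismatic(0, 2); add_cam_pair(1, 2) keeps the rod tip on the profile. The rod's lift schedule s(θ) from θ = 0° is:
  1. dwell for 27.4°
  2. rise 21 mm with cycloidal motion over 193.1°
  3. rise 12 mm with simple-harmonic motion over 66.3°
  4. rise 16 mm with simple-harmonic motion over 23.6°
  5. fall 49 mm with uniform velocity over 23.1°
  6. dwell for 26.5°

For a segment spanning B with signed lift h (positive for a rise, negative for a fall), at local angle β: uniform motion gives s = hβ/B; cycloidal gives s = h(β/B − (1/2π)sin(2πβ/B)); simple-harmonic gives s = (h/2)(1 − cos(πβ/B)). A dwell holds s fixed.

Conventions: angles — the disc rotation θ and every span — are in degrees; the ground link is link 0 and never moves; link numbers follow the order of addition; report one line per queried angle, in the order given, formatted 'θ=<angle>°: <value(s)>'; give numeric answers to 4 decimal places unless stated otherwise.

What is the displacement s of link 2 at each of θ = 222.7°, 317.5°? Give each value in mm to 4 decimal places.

seg 1 [0°–27.4°] dwell: s stays 0.0000
seg 2 [27.4°–220.5°] cycloidal, h=21: full span → s += 21 → s = 21.0000
seg 3 [220.5°–286.8°] simple-harmonic, h=12: θ=222.7° here. β=2.2, B=66.3. 12/2·(1 − cos(π·0.0332)) = 0.0326 → s = 21.0326
seg 3 [220.5°–286.8°] simple-harmonic, h=12: full span → s += 12 → s = 33.0000
seg 4 [286.8°–310.4°] simple-harmonic, h=16: full span → s += 16 → s = 49.0000
seg 5 [310.4°–333.5°] uniform, h=-49: θ=317.5° here. β=7.1, B=23.1. -49·7.1/23.1 = -15.0606 → s = 33.9394

θ=222.7°: 21.0326
θ=317.5°: 33.9394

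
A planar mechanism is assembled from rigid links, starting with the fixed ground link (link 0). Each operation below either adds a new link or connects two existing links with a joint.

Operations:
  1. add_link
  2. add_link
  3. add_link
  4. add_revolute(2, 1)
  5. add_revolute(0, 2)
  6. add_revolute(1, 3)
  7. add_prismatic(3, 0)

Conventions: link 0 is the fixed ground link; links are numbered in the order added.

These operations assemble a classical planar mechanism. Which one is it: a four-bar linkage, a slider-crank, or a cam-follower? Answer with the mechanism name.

links: 4 (incl. ground); joints: 3 revolute, 1 prismatic, 0 higher (cam) pair, forming one closed loop
4 links, 3 revolutes + 1 prismatic in one loop → slider-crank

slider-crank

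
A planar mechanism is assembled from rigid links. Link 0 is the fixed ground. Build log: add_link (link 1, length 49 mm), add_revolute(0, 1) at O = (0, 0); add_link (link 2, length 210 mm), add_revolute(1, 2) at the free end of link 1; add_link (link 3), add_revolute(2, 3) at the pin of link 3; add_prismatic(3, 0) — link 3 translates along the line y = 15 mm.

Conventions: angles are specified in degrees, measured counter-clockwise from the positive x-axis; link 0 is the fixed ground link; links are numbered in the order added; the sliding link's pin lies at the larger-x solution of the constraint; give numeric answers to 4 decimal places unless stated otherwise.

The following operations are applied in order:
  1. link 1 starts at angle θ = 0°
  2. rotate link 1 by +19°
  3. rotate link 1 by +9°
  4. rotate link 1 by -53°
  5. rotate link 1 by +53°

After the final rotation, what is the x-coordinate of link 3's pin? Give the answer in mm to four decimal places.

geometry: r = 49 mm, L = 210 mm, e = 15 mm; θ starts at 0°
rotate link 1 by +19°: θ ← 0° +19° = 19°
rotate link 1 by +9°: θ ← 19° +9° = 28°
rotate link 1 by -53°: θ ← 28° -53° = -25°
rotate link 1 by +53°: θ ← -25° +53° = 28°
crank pin P = (r cos θ, r sin θ) = (43.264432, 23.004107)
h = r sin θ − e = 23.004107 − 15 = 8.004107
x = r cos θ + √(L² − h²) = 43.264432 + 209.847407 = 253.111839

253.1118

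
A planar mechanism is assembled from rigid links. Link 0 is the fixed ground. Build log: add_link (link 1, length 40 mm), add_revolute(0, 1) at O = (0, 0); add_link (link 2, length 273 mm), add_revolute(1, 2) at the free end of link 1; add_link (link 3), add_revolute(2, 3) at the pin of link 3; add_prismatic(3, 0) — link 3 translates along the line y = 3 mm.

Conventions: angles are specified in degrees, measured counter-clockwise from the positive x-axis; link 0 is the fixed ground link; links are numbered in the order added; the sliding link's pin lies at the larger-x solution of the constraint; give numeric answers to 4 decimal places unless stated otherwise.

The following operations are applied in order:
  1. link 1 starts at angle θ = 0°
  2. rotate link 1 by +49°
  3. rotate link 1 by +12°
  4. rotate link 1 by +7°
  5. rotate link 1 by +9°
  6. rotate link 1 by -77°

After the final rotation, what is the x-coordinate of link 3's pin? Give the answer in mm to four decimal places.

geometry: r = 40 mm, L = 273 mm, e = 3 mm; θ starts at 0°
rotate link 1 by +49°: θ ← 0° +49° = 49°
rotate link 1 by +12°: θ ← 49° +12° = 61°
rotate link 1 by +7°: θ ← 61° +7° = 68°
rotate link 1 by +9°: θ ← 68° +9° = 77°
rotate link 1 by -77°: θ ← 77° -77° = 0°
crank pin P = (r cos θ, r sin θ) = (40.000000, 0.000000)
h = r sin θ − e = 0.000000 − 3 = -3.000000
x = r cos θ + √(L² − h²) = 40.000000 + 272.983516 = 312.983516

312.9835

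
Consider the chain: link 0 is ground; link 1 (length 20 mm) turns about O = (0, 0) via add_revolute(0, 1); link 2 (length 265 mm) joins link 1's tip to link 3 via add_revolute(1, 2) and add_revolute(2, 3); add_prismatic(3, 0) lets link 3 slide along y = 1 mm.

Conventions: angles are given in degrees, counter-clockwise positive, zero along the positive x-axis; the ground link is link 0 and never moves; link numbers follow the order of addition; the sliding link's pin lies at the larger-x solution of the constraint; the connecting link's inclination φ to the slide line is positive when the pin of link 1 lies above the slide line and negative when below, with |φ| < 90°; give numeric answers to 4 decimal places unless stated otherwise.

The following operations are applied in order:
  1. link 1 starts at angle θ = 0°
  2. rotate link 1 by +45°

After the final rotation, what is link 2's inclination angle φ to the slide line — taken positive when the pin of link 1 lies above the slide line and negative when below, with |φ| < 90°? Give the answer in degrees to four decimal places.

geometry: r = 20 mm, L = 265 mm, e = 1 mm; θ starts at 0°
rotate link 1 by +45°: θ ← 0° +45° = 45°
h = r sin θ − e = 14.142136 − 1 = 13.142136
sin φ = h / L = 13.142136 / 265 = 0.04959296
φ = arcsin(0.04959296) = 2.842634°

2.8426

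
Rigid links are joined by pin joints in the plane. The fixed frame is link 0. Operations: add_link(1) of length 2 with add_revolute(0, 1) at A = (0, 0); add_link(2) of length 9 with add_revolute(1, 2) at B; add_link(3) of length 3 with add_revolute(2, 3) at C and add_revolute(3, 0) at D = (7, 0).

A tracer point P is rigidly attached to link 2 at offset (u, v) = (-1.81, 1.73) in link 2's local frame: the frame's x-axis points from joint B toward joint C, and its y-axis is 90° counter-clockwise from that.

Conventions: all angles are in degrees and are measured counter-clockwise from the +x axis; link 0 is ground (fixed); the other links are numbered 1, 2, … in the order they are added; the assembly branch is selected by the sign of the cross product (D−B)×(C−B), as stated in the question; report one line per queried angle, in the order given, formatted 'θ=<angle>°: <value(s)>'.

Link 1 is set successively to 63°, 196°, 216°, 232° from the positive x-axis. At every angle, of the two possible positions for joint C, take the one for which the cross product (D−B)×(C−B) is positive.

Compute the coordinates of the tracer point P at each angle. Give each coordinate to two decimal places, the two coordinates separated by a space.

A=(0,0), D=(7.00,0)
θ=63°: B = A + 2.00·(cos63°, sin63°) = (0.9080, 1.7820)
θ=63°: |BD| = 6.3473
θ=63°: circle(B,9.00) ∩ circle(D,3.00): a=8.8454, h=1.6613
θ=63°:   candidates: C₊=(9.8640,0.8931) cross=10.544; C₋=(8.9312,-2.2958) cross=-10.544
θ=63°:   branch + wants cross > 0 → take C=(9.8640,0.8931) (cross=10.544)
θ=63°: ex = (C−B)/|BC| = (0.9951,-0.0988); ey = (0.0988,0.9951)
θ=63°: P = B + -1.81·ex + 1.73·ey = (-0.7223,3.6823)
θ=196°: B = A + 2.00·(cos196°, sin196°) = (-1.9225, -0.5513)
θ=196°: |BD| = 8.9395
θ=196°: circle(B,9.00) ∩ circle(D,3.00): a=8.4968, h=2.9672
θ=196°:   candidates: C₊=(6.3752,2.9342) cross=26.525; C₋=(6.7411,-2.9888) cross=-26.525
θ=196°:   branch + wants cross > 0 → take C=(6.3752,2.9342) (cross=26.525)
θ=196°: ex = (C−B)/|BC| = (0.9220,0.3873); ey = (-0.3873,0.9220)
θ=196°: P = B + -1.81·ex + 1.73·ey = (-4.2613,0.3428)
θ=216°: B = A + 2.00·(cos216°, sin216°) = (-1.6180, -1.1756)
θ=216°: |BD| = 8.6978
θ=216°: circle(B,9.00) ∩ circle(D,3.00): a=8.4879, h=2.9926
θ=216°:   candidates: C₊=(6.3875,2.9368) cross=26.030; C₋=(7.1964,-2.9936) cross=-26.030
θ=216°:   branch + wants cross > 0 → take C=(6.3875,2.9368) (cross=26.030)
θ=216°: ex = (C−B)/|BC| = (0.8895,0.4569); ey = (-0.4569,0.8895)
θ=216°: P = B + -1.81·ex + 1.73·ey = (-4.0185,-0.4638)
θ=232°: B = A + 2.00·(cos232°, sin232°) = (-1.2313, -1.5760)
θ=232°: |BD| = 8.3808
θ=232°: circle(B,9.00) ∩ circle(D,3.00): a=8.4859, h=2.9982
θ=232°:   candidates: C₊=(6.5394,2.9644) cross=25.127; C₋=(7.6670,-2.9249) cross=-25.127
θ=232°:   branch + wants cross > 0 → take C=(6.5394,2.9644) (cross=25.127)
θ=232°: ex = (C−B)/|BC| = (0.8634,0.5045); ey = (-0.5045,0.8634)
θ=232°: P = B + -1.81·ex + 1.73·ey = (-3.6669,-0.9954)

θ=63°: -0.72 3.68
θ=196°: -4.26 0.34
θ=216°: -4.02 -0.46
θ=232°: -3.67 -1.00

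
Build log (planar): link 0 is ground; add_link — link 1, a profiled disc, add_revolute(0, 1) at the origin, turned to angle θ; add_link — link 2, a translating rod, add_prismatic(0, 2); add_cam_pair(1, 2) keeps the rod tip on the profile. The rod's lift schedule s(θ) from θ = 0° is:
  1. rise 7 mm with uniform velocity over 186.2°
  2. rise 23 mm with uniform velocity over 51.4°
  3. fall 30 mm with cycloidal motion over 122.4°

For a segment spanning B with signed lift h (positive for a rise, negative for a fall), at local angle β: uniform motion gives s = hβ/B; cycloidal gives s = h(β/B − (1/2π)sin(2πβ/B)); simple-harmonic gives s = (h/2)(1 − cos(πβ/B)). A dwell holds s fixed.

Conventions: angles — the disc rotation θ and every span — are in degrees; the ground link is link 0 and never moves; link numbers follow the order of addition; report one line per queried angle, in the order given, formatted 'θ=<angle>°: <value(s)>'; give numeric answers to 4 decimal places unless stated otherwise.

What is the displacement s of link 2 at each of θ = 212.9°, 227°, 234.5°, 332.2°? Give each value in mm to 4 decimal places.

seg 1 [0°–186.2°] uniform, h=7: full span → s += 7 → s = 7.0000
seg 2 [186.2°–237.6°] uniform, h=23: θ=212.9° here. β=26.7, B=51.4. 23·26.7/51.4 = 11.9475 → s = 18.9475
seg 2 [186.2°–237.6°] uniform, h=23: θ=227° here. β=40.8, B=51.4. 23·40.8/51.4 = 18.2568 → s = 25.2568
seg 2 [186.2°–237.6°] uniform, h=23: θ=234.5° here. β=48.3, B=51.4. 23·48.3/51.4 = 21.6128 → s = 28.6128
seg 2 [186.2°–237.6°] uniform, h=23: full span → s += 23 → s = 30.0000
seg 3 [237.6°–360°] cycloidal, h=-30: θ=332.2° here. β=94.6, B=122.4. -30·(0.7729 − sin(2π·0.7729)/(2π)) = -27.9117 → s = 2.0883

θ=212.9°: 18.9475
θ=227°: 25.2568
θ=234.5°: 28.6128
θ=332.2°: 2.0883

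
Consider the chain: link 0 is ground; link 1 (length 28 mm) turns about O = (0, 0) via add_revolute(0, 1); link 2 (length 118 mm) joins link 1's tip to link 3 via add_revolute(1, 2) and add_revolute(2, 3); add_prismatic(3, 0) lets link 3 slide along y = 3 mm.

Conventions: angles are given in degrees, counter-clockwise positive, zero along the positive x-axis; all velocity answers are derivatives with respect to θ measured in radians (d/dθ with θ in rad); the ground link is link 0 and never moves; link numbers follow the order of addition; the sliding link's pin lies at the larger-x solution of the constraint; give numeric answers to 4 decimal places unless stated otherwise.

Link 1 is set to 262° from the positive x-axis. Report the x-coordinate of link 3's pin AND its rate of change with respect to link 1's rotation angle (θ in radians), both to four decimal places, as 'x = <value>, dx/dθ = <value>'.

geometry: r = 28 mm, L = 118 mm, e = 3 mm
crank pin P = (r cos θ, r sin θ) = (-3.896847, -27.727506)
h = r sin θ − e = -27.727506 − 3 = -30.727506
x = r cos θ + √(L² − h²) = -3.896847 + 113.929015 = 110.032168
dx/dθ = −r sin θ − h·r cos θ/√(L² − h²) (θ in radians; h = -30.727506) = 26.676497

x = 110.0322, dx/dθ = 26.6765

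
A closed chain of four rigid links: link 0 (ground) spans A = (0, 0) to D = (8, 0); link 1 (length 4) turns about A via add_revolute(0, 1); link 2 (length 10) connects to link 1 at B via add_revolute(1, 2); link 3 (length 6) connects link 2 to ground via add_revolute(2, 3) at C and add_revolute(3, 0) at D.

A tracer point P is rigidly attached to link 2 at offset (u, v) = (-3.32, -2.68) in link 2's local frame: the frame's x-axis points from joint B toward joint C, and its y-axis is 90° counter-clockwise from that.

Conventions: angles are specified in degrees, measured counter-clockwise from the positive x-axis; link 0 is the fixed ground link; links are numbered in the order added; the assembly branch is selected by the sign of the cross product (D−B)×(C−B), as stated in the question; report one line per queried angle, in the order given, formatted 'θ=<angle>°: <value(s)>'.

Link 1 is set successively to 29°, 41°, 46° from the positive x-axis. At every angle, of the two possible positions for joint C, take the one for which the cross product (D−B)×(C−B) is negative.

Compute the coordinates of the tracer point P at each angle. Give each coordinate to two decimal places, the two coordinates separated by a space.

A=(0,0), D=(8.00,0)
θ=29°: B = A + 4.00·(cos29°, sin29°) = (3.4985, 1.9392)
θ=29°: |BD| = 4.9015
θ=29°: circle(B,10.00) ∩ circle(D,6.00): a=8.9794, h=4.4012
θ=29°:   candidates: C₊=(13.4865,2.4287) cross=21.572; C₋=(10.0039,-5.6555) cross=-21.572
θ=29°:   branch - wants cross < 0 → take C=(10.0039,-5.6555) (cross=-21.572)
θ=29°: ex = (C−B)/|BC| = (0.6505,-0.7595); ey = (0.7595,0.6505)
θ=29°: P = B + -3.32·ex + -2.68·ey = (-0.6967,2.7172)
θ=41°: B = A + 4.00·(cos41°, sin41°) = (3.0188, 2.6242)
θ=41°: |BD| = 5.6301
θ=41°: circle(B,10.00) ∩ circle(D,6.00): a=8.4988, h=5.2698
θ=41°:   candidates: C₊=(12.9942,3.3253) cross=29.670; C₋=(8.0817,-5.9994) cross=-29.670
θ=41°:   branch - wants cross < 0 → take C=(8.0817,-5.9994) (cross=-29.670)
θ=41°: ex = (C−B)/|BC| = (0.5063,-0.8624); ey = (0.8624,0.5063)
θ=41°: P = B + -3.32·ex + -2.68·ey = (-0.9732,4.1305)
θ=46°: B = A + 4.00·(cos46°, sin46°) = (2.7786, 2.8774)
θ=46°: |BD| = 5.9617
θ=46°: circle(B,10.00) ∩ circle(D,6.00): a=8.3484, h=5.5049
θ=46°:   candidates: C₊=(12.7472,3.6693) cross=32.818; C₋=(7.4335,-5.9732) cross=-32.818
θ=46°:   branch - wants cross < 0 → take C=(7.4335,-5.9732) (cross=-32.818)
θ=46°: ex = (C−B)/|BC| = (0.4655,-0.8851); ey = (0.8851,0.4655)
θ=46°: P = B + -3.32·ex + -2.68·ey = (-1.1387,4.5682)

θ=29°: -0.70 2.72
θ=41°: -0.97 4.13
θ=46°: -1.14 4.57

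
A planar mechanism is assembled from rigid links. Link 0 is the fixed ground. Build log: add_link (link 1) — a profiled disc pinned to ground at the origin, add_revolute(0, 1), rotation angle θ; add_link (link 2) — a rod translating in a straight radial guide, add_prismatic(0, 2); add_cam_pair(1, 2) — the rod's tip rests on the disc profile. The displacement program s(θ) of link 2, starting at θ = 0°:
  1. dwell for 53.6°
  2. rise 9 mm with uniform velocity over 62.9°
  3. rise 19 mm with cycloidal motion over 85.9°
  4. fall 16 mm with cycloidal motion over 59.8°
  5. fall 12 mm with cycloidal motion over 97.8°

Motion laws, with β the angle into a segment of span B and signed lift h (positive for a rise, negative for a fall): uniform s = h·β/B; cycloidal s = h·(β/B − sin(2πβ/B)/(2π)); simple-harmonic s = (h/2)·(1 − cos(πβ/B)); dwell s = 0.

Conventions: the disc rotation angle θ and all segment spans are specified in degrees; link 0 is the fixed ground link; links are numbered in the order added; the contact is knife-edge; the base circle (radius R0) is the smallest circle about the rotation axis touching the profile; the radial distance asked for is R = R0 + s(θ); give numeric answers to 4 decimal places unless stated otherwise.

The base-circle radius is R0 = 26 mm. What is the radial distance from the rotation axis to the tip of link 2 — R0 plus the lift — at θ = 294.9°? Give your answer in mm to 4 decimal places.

seg 1 [0°–53.6°] dwell: s stays 0.0000
seg 2 [53.6°–116.5°] uniform, h=9: full span → s += 9 → s = 9.0000
seg 3 [116.5°–202.4°] cycloidal, h=19: full span → s += 19 → s = 28.0000
seg 4 [202.4°–262.2°] cycloidal, h=-16: full span → s += -16 → s = 12.0000
seg 5 [262.2°–360°] cycloidal, h=-12: θ=294.9° here. β=32.7, B=97.8. -12·(0.3344 − sin(2π·0.3344)/(2π)) = -2.3645 → s = 9.6355
R = R0 + s = 26 + 9.6355 = 35.6355

35.6355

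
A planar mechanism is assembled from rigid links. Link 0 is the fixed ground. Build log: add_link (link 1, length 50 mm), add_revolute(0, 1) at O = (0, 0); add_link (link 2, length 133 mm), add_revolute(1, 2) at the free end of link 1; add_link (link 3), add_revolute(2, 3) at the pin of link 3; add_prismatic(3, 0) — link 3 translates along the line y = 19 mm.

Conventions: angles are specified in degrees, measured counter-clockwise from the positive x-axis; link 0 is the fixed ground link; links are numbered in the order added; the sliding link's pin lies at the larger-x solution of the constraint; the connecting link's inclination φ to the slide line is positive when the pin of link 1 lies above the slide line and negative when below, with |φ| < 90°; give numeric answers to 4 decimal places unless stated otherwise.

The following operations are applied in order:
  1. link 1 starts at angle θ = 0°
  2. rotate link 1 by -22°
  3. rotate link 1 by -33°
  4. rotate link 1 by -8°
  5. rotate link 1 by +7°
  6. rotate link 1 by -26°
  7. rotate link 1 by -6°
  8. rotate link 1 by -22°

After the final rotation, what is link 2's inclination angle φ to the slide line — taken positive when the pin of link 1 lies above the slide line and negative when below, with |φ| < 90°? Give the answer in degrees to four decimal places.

geometry: r = 50 mm, L = 133 mm, e = 19 mm; θ starts at 0°
rotate link 1 by -22°: θ ← 0° -22° = -22°
rotate link 1 by -33°: θ ← -22° -33° = -55°
rotate link 1 by -8°: θ ← -55° -8° = -63°
rotate link 1 by +7°: θ ← -63° +7° = -56°
rotate link 1 by -26°: θ ← -56° -26° = -82°
rotate link 1 by -6°: θ ← -82° -6° = -88°
rotate link 1 by -22°: θ ← -88° -22° = -110°
h = r sin θ − e = -46.984631 − 19 = -65.984631
sin φ = h / L = -65.984631 / 133 = -0.49612505
φ = arcsin(-0.49612505) = -29.743964°

-29.7440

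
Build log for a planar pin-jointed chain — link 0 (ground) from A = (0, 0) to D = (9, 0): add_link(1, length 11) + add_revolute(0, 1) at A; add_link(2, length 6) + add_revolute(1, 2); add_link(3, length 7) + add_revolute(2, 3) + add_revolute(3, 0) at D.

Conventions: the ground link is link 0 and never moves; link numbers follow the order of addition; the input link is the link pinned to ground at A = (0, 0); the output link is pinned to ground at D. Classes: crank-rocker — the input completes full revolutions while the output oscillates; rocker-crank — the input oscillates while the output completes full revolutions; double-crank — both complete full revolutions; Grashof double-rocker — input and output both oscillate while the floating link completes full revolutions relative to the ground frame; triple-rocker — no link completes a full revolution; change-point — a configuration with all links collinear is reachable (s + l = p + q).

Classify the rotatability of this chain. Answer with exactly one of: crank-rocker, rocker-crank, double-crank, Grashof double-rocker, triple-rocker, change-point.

lengths: ground=9, input=11, coupler=6, output=7
sorted: s=6 (shortest), l=11 (longest), p+q=16
s + l = 17 vs p + q = 16
s + l > p + q → non-Grashof → no link fully rotates → triple-rocker

triple-rocker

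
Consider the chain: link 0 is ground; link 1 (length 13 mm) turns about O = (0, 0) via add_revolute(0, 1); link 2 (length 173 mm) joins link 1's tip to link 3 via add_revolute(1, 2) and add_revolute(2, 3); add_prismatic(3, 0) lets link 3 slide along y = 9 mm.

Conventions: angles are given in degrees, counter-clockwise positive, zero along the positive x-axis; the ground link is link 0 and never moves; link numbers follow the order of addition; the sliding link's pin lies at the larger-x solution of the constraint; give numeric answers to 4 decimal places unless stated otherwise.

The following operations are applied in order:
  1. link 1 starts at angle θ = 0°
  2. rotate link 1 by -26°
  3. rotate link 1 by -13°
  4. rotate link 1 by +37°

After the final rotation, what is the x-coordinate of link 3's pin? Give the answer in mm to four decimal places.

geometry: r = 13 mm, L = 173 mm, e = 9 mm; θ starts at 0°
rotate link 1 by -26°: θ ← 0° -26° = -26°
rotate link 1 by -13°: θ ← -26° -13° = -39°
rotate link 1 by +37°: θ ← -39° +37° = -2°
crank pin P = (r cos θ, r sin θ) = (12.992081, -0.453693)
h = r sin θ − e = -0.453693 − 9 = -9.453693
x = r cos θ + √(L² − h²) = 12.992081 + 172.741505 = 185.733586

185.7336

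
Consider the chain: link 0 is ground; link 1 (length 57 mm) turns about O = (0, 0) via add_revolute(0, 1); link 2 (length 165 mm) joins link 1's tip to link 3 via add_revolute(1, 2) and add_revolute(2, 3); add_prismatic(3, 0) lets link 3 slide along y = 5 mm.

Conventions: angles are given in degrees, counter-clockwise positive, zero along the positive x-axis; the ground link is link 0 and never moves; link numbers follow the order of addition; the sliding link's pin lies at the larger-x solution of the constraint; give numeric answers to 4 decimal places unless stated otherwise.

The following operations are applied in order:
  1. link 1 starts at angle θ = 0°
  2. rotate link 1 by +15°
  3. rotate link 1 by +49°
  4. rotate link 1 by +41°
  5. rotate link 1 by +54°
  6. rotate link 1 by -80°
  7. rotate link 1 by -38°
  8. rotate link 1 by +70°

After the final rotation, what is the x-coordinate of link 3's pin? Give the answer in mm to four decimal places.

geometry: r = 57 mm, L = 165 mm, e = 5 mm; θ starts at 0°
rotate link 1 by +15°: θ ← 0° +15° = 15°
rotate link 1 by +49°: θ ← 15° +49° = 64°
rotate link 1 by +41°: θ ← 64° +41° = 105°
rotate link 1 by +54°: θ ← 105° +54° = 159°
rotate link 1 by -80°: θ ← 159° -80° = 79°
rotate link 1 by -38°: θ ← 79° -38° = 41°
rotate link 1 by +70°: θ ← 41° +70° = 111°
crank pin P = (r cos θ, r sin θ) = (-20.426973, 53.214084)
h = r sin θ − e = 53.214084 − 5 = 48.214084
x = r cos θ + √(L² − h²) = -20.426973 + 157.798612 = 137.371639

137.3716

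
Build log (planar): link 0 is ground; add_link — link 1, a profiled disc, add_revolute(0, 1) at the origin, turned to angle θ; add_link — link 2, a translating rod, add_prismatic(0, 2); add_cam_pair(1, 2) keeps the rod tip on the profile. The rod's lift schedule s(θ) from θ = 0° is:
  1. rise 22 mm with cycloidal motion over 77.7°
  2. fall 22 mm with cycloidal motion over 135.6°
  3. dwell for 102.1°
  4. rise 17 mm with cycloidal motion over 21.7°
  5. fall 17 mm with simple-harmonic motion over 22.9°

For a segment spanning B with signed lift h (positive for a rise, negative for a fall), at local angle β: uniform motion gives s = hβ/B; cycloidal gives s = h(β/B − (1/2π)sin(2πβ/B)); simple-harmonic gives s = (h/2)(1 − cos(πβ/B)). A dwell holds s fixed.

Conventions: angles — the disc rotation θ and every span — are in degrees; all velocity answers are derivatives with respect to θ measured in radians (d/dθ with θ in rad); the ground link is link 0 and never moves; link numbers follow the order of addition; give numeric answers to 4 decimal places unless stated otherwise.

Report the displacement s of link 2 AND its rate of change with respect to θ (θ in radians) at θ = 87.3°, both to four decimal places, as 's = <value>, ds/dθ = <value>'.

seg 1 [0°–77.7°] cycloidal, h=22: full span → s += 22 → s = 22.0000
seg 2 [77.7°–213.3°] cycloidal, h=-22: θ=87.3° here. β=9.6, B=135.6. -22·(0.0708 − sin(2π·0.0708)/(2π)) = -0.0509 → s = 21.9491
velocity in seg [77.7°–213.3°] (cycloidal), θ in radians: β = 9.6° = 0.1676 rad, B = 135.6° = 2.3667 rad; ds/dθ = (h/B)(1 − cos(2πβ/B)) = ((-22)/2.3667)(1 − cos(2π·0.0708)) = -0.904618 mm/rad

s = 21.9491, ds/dθ = -0.9046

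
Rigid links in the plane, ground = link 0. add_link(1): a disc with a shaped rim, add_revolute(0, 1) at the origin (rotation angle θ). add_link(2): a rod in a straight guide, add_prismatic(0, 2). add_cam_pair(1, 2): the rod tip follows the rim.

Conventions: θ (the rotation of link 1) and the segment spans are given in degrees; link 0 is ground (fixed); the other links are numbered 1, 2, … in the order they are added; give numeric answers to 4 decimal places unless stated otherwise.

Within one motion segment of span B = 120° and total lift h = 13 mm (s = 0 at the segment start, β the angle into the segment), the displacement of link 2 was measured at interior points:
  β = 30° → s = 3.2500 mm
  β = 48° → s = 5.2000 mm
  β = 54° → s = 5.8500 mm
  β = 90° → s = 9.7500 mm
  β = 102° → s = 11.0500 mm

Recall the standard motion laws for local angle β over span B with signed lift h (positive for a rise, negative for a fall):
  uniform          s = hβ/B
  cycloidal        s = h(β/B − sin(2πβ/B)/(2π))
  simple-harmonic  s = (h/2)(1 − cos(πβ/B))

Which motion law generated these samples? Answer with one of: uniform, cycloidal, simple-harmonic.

candidates at β/B = r: uniform s = h·r (linear in β); cycloidal s = h·(r − sin(2πr)/(2π)); simple-harmonic s = (h/2)(1 − cos(πr))
β=30°: printed 3.2500 | uniform 3.2500, cycloidal 1.1810, simple-harmonic 1.9038
β=48°: printed 5.2000 | uniform 5.2000, cycloidal 3.9839, simple-harmonic 4.4914
β=54°: printed 5.8500 | uniform 5.8500, cycloidal 5.2106, simple-harmonic 5.4832
β=90°: printed 9.7500 | uniform 9.7500, cycloidal 11.8190, simple-harmonic 11.0962
β=102°: printed 11.0500 | uniform 11.0500, cycloidal 12.7239, simple-harmonic 12.2915
only one law matches every sample → uniform

uniform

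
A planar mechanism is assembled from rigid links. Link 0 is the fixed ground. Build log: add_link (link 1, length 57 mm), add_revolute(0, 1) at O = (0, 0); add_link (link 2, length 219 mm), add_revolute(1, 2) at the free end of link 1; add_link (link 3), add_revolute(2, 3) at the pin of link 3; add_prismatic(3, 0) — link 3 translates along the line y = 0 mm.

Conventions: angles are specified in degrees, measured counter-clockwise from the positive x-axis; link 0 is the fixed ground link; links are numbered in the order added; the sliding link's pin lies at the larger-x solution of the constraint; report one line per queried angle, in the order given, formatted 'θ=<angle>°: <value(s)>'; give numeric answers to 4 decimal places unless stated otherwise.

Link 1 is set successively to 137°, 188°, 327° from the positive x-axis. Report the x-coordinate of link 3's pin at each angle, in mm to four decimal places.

geometry: r = 57 mm, L = 219 mm, e = 0 mm
θ=137°: crank pin P = (r cos θ, r sin θ) = (-41.687161, 38.873907)
θ=137°: h = r sin θ − e = 38.873907 − 0 = 38.873907
θ=137°: x = r cos θ + √(L² − h²) = -41.687161 + 215.522202 = 173.835041
θ=188°: crank pin P = (r cos θ, r sin θ) = (-56.445280, -7.932867)
θ=188°: h = r sin θ − e = -7.932867 − 0 = -7.932867
θ=188°: x = r cos θ + √(L² − h²) = -56.445280 + 218.856276 = 162.410996
θ=327°: crank pin P = (r cos θ, r sin θ) = (47.804222, -31.044425)
θ=327°: h = r sin θ − e = -31.044425 − 0 = -31.044425
θ=327°: x = r cos θ + √(L² − h²) = 47.804222 + 216.788477 = 264.592699

θ=137°: 173.8350
θ=188°: 162.4110
θ=327°: 264.5927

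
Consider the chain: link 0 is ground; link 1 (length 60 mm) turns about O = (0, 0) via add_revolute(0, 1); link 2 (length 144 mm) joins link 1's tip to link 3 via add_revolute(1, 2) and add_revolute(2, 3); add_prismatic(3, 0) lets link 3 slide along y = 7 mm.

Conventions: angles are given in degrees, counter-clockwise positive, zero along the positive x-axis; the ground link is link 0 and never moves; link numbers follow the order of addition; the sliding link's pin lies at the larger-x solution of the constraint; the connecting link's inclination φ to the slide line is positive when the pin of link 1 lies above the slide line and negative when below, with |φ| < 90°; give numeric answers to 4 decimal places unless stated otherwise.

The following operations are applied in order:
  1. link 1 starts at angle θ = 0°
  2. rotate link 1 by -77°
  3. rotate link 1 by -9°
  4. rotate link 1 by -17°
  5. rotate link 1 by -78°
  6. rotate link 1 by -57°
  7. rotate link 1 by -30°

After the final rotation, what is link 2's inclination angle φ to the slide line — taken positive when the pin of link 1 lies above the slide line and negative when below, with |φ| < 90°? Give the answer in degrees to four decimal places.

geometry: r = 60 mm, L = 144 mm, e = 7 mm; θ starts at 0°
rotate link 1 by -77°: θ ← 0° -77° = -77°
rotate link 1 by -9°: θ ← -77° -9° = -86°
rotate link 1 by -17°: θ ← -86° -17° = -103°
rotate link 1 by -78°: θ ← -103° -78° = -181°
rotate link 1 by -57°: θ ← -181° -57° = -238°
rotate link 1 by -30°: θ ← -238° -30° = -268°
h = r sin θ − e = 59.963450 − 7 = 52.963450
sin φ = h / L = 52.963450 / 144 = 0.36780173
φ = arcsin(0.36780173) = 21.580108°

21.5801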